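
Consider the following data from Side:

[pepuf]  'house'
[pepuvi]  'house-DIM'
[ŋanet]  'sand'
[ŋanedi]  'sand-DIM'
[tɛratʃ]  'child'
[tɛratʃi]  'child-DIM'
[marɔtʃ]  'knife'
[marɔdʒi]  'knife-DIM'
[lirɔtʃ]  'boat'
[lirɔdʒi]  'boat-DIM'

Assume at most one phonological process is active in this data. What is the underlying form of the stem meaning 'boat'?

/lirɔdʒ/

In [lirɔtʃ] and [lirɔdʒi] the final segment of 'boat' alternates: [tʃ] ~ [dʒ].
If /tʃ/ were underlying and a rule turned it into [dʒ] before the DIM suffix, 'child' would also alternate; but it has [tʃ] in both [tɛratʃ] and [tɛratʃi].
Therefore /dʒ/ is basic and [tʃ] is derived by word-final obstruent devoicing (voiced obstruents become voiceless word-finally).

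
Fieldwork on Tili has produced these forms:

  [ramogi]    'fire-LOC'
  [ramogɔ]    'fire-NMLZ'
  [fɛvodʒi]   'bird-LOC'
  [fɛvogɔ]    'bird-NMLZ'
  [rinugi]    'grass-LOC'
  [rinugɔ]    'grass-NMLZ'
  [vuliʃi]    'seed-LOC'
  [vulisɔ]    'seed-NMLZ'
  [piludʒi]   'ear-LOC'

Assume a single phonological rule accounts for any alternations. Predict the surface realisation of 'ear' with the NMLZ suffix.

[pilugɔ]

'bird' shows [dʒ] ~ [g] at the end of the stem ([fɛvodʒi] vs [fɛvogɔ]).
Compare 'grass', with invariant [g] in [rinugi] and [rinugɔ]: an analysis with underlying /g/ and a rule producing [dʒ] before the LOC suffix would wrongly predict alternation here too.
So /dʒ/ is underlying, and a rule of depalatalization — palato-alveolar /dʒ/ and /ʃ/ become [g] and [s] when no front vowel follows — gives [g].
The one attested form of 'ear', [piludʒi], shows underlying /piludʒ/. Applying the same rule when no front vowel follows gives [pilugɔ].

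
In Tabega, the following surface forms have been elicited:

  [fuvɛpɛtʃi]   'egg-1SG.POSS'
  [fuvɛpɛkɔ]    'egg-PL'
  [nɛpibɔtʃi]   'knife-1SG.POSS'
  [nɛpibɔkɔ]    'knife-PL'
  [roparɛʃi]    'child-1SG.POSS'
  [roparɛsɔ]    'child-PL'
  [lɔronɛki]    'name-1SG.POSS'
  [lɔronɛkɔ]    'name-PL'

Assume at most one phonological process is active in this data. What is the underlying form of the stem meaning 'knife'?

The stem for 'knife' ends in [tʃ] in [nɛpibɔtʃi] but [k] in [nɛpibɔkɔ].
If /k/ were underlying and a rule turned it into [tʃ] before the 1SG.POSS suffix, 'name' would also alternate; but it has [k] in both [lɔronɛki] and [lɔronɛkɔ].
So /tʃ/ is underlying, and a rule of depalatalization — palato-alveolar /tʃ/ and /ʃ/ become [k] and [s] when no front vowel follows — gives [k].

/nɛpibɔtʃ/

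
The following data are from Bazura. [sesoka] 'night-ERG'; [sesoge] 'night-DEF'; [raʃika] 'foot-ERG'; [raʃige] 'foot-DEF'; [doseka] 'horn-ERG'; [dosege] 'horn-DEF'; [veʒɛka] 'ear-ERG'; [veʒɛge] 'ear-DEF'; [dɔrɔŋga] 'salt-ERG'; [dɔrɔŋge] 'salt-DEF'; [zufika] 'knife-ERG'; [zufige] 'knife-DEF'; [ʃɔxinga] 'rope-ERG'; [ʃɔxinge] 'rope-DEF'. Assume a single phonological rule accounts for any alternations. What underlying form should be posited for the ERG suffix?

/-ka/

The ERG suffix surfaces as [-ga] and [-ka], depending on the final segment of the stem.
By contrast the DEF suffix keeps its initial [g] throughout — that segment must be underlying.
The ERG suffix is therefore /-ka/ underlyingly, with post-nasal voicing: voiceless stops become voiced after a nasal.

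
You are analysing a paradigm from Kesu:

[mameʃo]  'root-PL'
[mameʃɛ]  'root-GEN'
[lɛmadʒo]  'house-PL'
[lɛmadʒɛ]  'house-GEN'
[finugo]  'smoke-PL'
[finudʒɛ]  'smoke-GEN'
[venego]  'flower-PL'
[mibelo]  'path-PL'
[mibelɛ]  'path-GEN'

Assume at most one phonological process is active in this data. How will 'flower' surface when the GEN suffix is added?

The root 'smoke' surfaces as [finugo] and [finudʒɛ], with a stem-final [g] ~ [dʒ] alternation.
The stem 'house' ([lɛmadʒo], [lɛmadʒɛ]) shows [dʒ] unchanged in both environments, so [dʒ] cannot be basic with [g] derived before the PL suffix.
The alternation reflects palatalization before a front vowel: /g/ becomes palato-alveolar [dʒ] before a front vowel. /g/ is underlying.
From [venego] the stem 'flower' is /veneg/; before a front vowel this yields [venedʒɛ].

[venedʒɛ]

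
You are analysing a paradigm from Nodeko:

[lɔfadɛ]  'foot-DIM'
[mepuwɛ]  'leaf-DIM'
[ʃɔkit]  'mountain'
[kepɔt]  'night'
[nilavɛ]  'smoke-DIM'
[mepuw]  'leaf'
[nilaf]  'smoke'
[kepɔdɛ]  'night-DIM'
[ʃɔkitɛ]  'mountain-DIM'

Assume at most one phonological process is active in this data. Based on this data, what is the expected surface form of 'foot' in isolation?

The root 'night' surfaces as [kepɔdɛ] and [kepɔt], with a stem-final [d] ~ [t] alternation.
The stem 'mountain' ([ʃɔkitɛ], [ʃɔkit]) shows [t] unchanged in both environments, so [t] cannot be basic with [d] derived before the DIM suffix.
Therefore /d/ is basic and [t] is derived by word-final obstruent devoicing (voiced obstruents become voiceless word-finally).
From [lɔfadɛ] the stem 'foot' is /lɔfad/; word-finally this yields [lɔfat].

[lɔfat]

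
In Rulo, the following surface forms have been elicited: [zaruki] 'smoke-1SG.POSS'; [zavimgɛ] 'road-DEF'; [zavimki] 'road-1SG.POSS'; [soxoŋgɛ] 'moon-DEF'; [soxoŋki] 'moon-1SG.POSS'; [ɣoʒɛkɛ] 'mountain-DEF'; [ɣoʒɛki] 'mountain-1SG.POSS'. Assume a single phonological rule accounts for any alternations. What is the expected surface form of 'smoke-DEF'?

The DEF suffix surfaces as [-gɛ] and [-kɛ], depending on the final segment of the stem.
The 1SG.POSS suffix, which begins with [k], is invariant after every stem; so [k] is not altered by any rule here.
The DEF suffix is therefore /-gɛ/ underlyingly, with post-vocalic devoicing: voiced stops become voiceless after a vowel.
After 'smoke', which ends in a vowel, the suffix surfaces as [-kɛ], giving [zarukɛ].

[zarukɛ]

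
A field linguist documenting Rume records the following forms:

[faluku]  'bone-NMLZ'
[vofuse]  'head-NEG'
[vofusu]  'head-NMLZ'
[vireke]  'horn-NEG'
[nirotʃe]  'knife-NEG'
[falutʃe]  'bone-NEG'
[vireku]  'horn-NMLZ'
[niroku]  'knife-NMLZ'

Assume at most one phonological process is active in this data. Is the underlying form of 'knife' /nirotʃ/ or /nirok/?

/nirotʃ/

The root 'knife' surfaces as [nirotʃe] and [niroku], with a stem-final [tʃ] ~ [k] alternation.
Compare 'horn', with invariant [k] in [vireke] and [vireku]: an analysis with underlying /k/ and a rule producing [tʃ] before the NEG suffix would wrongly predict alternation here too.
The alternation reflects depalatalization: palato-alveolar /tʃ/ becomes [k] when no front vowel follows. /tʃ/ is underlying.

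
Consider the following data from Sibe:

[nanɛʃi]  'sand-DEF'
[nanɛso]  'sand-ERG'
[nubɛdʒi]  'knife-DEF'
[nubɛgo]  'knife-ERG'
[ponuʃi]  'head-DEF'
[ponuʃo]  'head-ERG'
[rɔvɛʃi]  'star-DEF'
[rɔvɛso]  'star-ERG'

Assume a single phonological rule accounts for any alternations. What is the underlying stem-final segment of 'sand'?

The stem for 'sand' ends in [ʃ] in [nanɛʃi] but [s] in [nanɛso].
If /ʃ/ were underlying and a rule turned it into [s] before the ERG suffix, 'head' would also alternate; but it has [ʃ] in both [ponuʃi] and [ponuʃo].
The underlying segment must be /s/; /g/ and /s/ become palato-alveolar [dʒ] and [ʃ] before a front vowel, yielding [ʃ] there.

/s/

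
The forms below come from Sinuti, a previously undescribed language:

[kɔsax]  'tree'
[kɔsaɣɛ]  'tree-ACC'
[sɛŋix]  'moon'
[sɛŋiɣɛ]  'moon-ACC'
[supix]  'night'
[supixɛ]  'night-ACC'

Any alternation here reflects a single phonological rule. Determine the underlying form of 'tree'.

The root 'tree' surfaces as [kɔsax] and [kɔsaɣɛ], with a stem-final [x] ~ [ɣ] alternation.
Compare 'night', with invariant [x] in [supix] and [supixɛ]: an analysis with underlying /x/ and a rule producing [ɣ] before the ACC suffix would wrongly predict alternation here too.
So /ɣ/ is underlying, and a rule of word-final obstruent devoicing — voiced obstruents become voiceless word-finally — gives [x].
Hence 'tree' is /kɔsaɣ/ underlyingly.

/kɔsaɣ/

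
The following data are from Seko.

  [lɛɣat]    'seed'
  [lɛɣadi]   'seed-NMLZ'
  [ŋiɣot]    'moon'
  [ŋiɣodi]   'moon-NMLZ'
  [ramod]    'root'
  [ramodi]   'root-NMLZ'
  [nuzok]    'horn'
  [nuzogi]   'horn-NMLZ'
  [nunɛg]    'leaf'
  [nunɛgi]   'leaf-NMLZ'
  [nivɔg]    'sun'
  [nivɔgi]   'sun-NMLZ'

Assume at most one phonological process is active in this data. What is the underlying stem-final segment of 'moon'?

/t/

The root 'moon' surfaces as [ŋiɣot] and [ŋiɣodi], with a stem-final [t] ~ [d] alternation.
Compare 'root', with invariant [d] in [ramod] and [ramodi]: an analysis with underlying /d/ and a rule producing [t] in isolation would wrongly predict alternation here too.
The alternation reflects intervocalic voicing: voiceless stops become voiced between vowels. /t/ is underlying.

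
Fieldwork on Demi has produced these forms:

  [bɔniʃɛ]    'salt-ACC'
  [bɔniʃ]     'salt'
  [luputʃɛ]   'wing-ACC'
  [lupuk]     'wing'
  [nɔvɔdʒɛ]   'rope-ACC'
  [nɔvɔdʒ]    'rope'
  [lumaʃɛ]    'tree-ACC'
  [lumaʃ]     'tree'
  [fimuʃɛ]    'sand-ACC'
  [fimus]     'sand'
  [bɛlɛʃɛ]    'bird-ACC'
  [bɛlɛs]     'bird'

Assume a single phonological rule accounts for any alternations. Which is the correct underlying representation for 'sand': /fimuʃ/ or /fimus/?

In [fimuʃɛ] and [fimus] the final segment of 'sand' alternates: [ʃ] ~ [s].
But 'tree' keeps [ʃ] in both environments ([lumaʃɛ], [lumaʃ]), so there is no rule changing /ʃ/ to [s] in isolation.
So /s/ is underlying, and a rule of palatalization before a front vowel — /k/ and /s/ become palato-alveolar [tʃ] and [ʃ] before a front vowel — gives [ʃ].

/fimus/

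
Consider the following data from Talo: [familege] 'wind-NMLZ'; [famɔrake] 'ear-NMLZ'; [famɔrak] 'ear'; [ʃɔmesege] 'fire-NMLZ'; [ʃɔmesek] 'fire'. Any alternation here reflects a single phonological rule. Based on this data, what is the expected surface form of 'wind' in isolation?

[familek]

In [ʃɔmesege] and [ʃɔmesek] the final segment of 'fire' alternates: [g] ~ [k].
But 'ear' keeps [k] in both environments ([famɔrake], [famɔrak]), so there is no rule changing /k/ to [g] before the NMLZ suffix.
The underlying segment must be /g/; voiced obstruents become voiceless word-finally, yielding [k] there.
From [familege] the stem 'wind' is /famileg/; word-finally this yields [familek].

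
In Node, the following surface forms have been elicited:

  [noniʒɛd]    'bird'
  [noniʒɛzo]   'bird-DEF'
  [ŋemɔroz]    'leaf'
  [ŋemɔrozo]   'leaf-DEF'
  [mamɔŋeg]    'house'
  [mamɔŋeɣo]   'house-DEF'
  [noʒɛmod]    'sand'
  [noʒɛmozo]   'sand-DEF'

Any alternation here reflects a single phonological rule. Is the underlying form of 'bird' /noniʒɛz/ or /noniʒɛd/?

/noniʒɛd/

In [noniʒɛd] and [noniʒɛzo] the final segment of 'bird' alternates: [d] ~ [z].
Compare 'leaf', with invariant [z] in [ŋemɔroz] and [ŋemɔrozo]: an analysis with underlying /z/ and a rule producing [d] in isolation would wrongly predict alternation here too.
Therefore /d/ is basic and [z] is derived by intervocalic spirantization (voiced stops become fricatives between vowels).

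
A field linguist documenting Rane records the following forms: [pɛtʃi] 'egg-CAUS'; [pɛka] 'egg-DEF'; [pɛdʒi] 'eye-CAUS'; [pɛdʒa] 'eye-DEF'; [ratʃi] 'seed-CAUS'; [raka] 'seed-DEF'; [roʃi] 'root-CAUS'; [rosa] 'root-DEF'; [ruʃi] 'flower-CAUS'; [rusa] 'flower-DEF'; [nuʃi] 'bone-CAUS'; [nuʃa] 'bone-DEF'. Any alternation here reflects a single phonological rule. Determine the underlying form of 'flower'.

'flower' shows [ʃ] ~ [s] at the end of the stem ([ruʃi] vs [rusa]).
If /ʃ/ were underlying and a rule turned it into [s] before the DEF suffix, 'bone' would also alternate; but it has [ʃ] in both [nuʃi] and [nuʃa].
Therefore /s/ is basic and [ʃ] is derived by palatalization before a front vowel (/k/ and /s/ become palato-alveolar [tʃ] and [ʃ] before a front vowel).
So 'flower' = /rus/.

/rus/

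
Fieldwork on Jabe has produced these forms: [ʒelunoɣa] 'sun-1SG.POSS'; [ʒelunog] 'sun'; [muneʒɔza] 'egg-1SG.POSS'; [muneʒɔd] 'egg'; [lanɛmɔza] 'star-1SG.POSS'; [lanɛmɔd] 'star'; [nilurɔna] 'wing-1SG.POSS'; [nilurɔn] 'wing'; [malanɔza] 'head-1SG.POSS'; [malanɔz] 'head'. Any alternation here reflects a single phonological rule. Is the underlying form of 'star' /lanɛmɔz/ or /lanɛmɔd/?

'star' shows [z] ~ [d] at the end of the stem ([lanɛmɔza] vs [lanɛmɔd]).
But 'head' keeps [z] in both environments ([malanɔza], [malanɔz]), so there is no rule changing /z/ to [d] in isolation.
The alternation reflects intervocalic spirantization: voiced stops become fricatives between vowels. /d/ is underlying.

/lanɛmɔd/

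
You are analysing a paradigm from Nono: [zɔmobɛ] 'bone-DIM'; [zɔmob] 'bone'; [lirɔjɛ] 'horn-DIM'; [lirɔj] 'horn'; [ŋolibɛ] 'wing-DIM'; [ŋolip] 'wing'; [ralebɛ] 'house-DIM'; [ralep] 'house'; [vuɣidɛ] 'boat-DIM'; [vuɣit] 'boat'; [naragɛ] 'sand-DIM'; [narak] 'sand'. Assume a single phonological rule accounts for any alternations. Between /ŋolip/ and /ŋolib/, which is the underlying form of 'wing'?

In [ŋolibɛ] and [ŋolip] the final segment of 'wing' alternates: [b] ~ [p].
The stem 'bone' ([zɔmobɛ], [zɔmob]) shows [b] unchanged in both environments, so [b] cannot be basic with [p] derived in isolation.
The underlying segment must be /p/; voiceless stops become voiced between vowels, yielding [b] there.

/ŋolip/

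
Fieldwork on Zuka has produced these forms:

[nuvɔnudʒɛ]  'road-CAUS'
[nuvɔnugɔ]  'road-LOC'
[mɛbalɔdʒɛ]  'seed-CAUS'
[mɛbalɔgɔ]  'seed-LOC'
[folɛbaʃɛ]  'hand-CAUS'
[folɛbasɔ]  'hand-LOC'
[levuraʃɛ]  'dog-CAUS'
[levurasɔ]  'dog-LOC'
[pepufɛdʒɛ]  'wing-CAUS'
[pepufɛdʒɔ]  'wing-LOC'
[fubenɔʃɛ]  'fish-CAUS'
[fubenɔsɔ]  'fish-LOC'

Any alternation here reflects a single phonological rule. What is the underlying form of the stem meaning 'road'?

The stem for 'road' ends in [dʒ] in [nuvɔnudʒɛ] but [g] in [nuvɔnugɔ].
If /dʒ/ were underlying and a rule turned it into [g] before the LOC suffix, 'wing' would also alternate; but it has [dʒ] in both [pepufɛdʒɛ] and [pepufɛdʒɔ].
So /g/ is underlying, and a rule of palatalization before a front vowel — /g/ and /s/ become palato-alveolar [dʒ] and [ʃ] before a front vowel — gives [dʒ].

/nuvɔnug/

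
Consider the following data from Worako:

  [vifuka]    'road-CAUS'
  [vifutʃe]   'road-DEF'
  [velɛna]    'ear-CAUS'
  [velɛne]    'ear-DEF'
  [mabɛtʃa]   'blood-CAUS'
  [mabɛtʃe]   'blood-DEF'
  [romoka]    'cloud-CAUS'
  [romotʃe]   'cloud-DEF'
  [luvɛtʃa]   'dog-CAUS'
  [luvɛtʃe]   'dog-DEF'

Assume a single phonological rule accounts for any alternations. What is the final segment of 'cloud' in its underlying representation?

In [romoka] and [romotʃe] the final segment of 'cloud' alternates: [k] ~ [tʃ].
If /tʃ/ were underlying and a rule turned it into [k] before the CAUS suffix, 'dog' would also alternate; but it has [tʃ] in both [luvɛtʃa] and [luvɛtʃe].
The underlying segment must be /k/; /k/ becomes palato-alveolar [tʃ] before a front vowel, yielding [tʃ] there.

/k/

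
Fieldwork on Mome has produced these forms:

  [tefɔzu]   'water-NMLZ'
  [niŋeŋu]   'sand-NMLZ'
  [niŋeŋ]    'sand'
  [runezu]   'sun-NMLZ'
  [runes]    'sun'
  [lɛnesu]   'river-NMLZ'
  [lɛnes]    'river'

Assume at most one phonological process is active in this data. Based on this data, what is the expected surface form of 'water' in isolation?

In [runezu] and [runes] the final segment of 'sun' alternates: [z] ~ [s].
But 'river' keeps [s] in both environments ([lɛnesu], [lɛnes]), so there is no rule changing /s/ to [z] before the NMLZ suffix.
The alternation reflects word-final obstruent devoicing: voiced obstruents become voiceless word-finally. /z/ is underlying.
From [tefɔzu] the stem 'water' is /tefɔz/; word-finally this yields [tefɔs].

[tefɔs]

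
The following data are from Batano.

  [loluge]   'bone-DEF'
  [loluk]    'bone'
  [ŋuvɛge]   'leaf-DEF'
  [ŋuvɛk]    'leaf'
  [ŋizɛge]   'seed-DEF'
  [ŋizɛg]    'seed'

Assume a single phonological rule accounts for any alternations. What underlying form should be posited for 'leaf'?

/ŋuvɛk/

'leaf' shows [g] ~ [k] at the end of the stem ([ŋuvɛge] vs [ŋuvɛk]).
But 'seed' keeps [g] in both environments ([ŋizɛge], [ŋizɛg]), so there is no rule changing /g/ to [k] in isolation.
So /k/ is underlying, and a rule of intervocalic voicing — voiceless stops become voiced between vowels — gives [g].
Hence 'leaf' is /ŋuvɛk/ underlyingly.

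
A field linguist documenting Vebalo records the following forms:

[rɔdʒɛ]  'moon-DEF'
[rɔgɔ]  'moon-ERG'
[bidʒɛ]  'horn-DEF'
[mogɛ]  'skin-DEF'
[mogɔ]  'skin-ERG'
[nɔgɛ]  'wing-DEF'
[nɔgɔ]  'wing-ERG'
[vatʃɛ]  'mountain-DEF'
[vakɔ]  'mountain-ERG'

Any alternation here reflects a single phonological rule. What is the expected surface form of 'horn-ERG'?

The stem for 'moon' ends in [dʒ] in [rɔdʒɛ] but [g] in [rɔgɔ].
If /g/ were underlying and a rule turned it into [dʒ] before the DEF suffix, 'skin' would also alternate; but it has [g] in both [mogɛ] and [mogɔ].
Therefore /dʒ/ is basic and [g] is derived by depalatalization (palato-alveolar /tʃ/ and /dʒ/ become [k] and [g] when no front vowel follows).
From [bidʒɛ] the stem 'horn' is /bidʒ/; when no front vowel follows this yields [bigɔ].

[bigɔ]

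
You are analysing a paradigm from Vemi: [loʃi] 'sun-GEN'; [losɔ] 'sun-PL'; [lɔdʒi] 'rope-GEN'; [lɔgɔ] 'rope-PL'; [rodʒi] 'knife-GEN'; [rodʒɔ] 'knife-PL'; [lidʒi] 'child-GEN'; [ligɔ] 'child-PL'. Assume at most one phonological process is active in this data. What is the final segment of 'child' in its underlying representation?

/g/

'child' shows [dʒ] ~ [g] at the end of the stem ([lidʒi] vs [ligɔ]).
Compare 'knife', with invariant [dʒ] in [rodʒi] and [rodʒɔ]: an analysis with underlying /dʒ/ and a rule producing [g] before the PL suffix would wrongly predict alternation here too.
So /g/ is underlying, and a rule of palatalization before a front vowel — /g/ and /s/ become palato-alveolar [dʒ] and [ʃ] before a front vowel — gives [dʒ].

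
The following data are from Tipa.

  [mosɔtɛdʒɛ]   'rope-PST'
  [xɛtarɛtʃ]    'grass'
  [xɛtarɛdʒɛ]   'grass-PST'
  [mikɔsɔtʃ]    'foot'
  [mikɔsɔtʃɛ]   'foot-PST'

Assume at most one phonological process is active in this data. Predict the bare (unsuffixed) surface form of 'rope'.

'grass' shows [tʃ] ~ [dʒ] at the end of the stem ([xɛtarɛtʃ] vs [xɛtarɛdʒɛ]).
But 'foot' keeps [tʃ] in both environments ([mikɔsɔtʃ], [mikɔsɔtʃɛ]), so there is no rule changing /tʃ/ to [dʒ] before the PST suffix.
The alternation reflects word-final obstruent devoicing: voiced obstruents become voiceless word-finally. /dʒ/ is underlying.
The one attested form of 'rope', [mosɔtɛdʒɛ], shows underlying /mosɔtɛdʒ/. Applying the same rule word-finally gives [mosɔtɛtʃ].

[mosɔtɛtʃ]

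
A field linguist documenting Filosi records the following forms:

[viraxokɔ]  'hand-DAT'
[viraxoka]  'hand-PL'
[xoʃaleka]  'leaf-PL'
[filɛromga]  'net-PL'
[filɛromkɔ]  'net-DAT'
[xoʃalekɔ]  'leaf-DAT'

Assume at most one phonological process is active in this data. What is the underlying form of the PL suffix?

The PL suffix surfaces as [-ga] and [-ka], depending on the final segment of the stem.
By contrast the DAT suffix keeps its initial [k] throughout — that segment must be underlying.
So the underlying form is /-ga/, and voiced stops become voiceless after a vowel.

/-ga/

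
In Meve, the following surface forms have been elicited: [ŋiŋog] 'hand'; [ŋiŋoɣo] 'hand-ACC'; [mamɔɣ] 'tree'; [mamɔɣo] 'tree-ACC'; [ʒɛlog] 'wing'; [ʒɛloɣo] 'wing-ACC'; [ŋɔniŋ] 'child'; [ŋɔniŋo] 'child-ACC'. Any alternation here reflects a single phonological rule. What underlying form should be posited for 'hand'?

/ŋiŋog/

In [ŋiŋog] and [ŋiŋoɣo] the final segment of 'hand' alternates: [g] ~ [ɣ].
The stem 'tree' ([mamɔɣ], [mamɔɣo]) shows [ɣ] unchanged in both environments, so [ɣ] cannot be basic with [g] derived in isolation.
So /g/ is underlying, and a rule of intervocalic spirantization — voiced stops become fricatives between vowels — gives [ɣ].
The underlying form of 'hand' is therefore /ŋiŋog/.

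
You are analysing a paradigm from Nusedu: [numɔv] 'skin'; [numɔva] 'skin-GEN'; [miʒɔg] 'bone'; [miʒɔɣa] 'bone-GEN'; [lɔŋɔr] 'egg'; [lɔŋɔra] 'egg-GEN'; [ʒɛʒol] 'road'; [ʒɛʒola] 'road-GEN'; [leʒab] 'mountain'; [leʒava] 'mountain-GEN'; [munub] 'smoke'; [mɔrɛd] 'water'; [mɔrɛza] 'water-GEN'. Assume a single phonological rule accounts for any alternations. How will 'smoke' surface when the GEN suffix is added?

The root 'mountain' surfaces as [leʒab] and [leʒava], with a stem-final [b] ~ [v] alternation.
Compare 'skin', with invariant [v] in [numɔv] and [numɔva]: an analysis with underlying /v/ and a rule producing [b] in isolation would wrongly predict alternation here too.
Therefore /b/ is basic and [v] is derived by intervocalic spirantization (voiced stops become fricatives between vowels).
The one attested form of 'smoke', [munub], shows underlying /munub/. Applying the same rule between vowels gives [munuva].

[munuva]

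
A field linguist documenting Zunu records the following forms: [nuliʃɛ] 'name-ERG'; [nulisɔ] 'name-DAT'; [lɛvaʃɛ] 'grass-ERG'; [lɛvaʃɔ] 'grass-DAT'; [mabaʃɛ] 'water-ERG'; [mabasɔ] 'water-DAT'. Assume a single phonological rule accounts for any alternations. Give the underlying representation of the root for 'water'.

/mabas/

In [mabaʃɛ] and [mabasɔ] the final segment of 'water' alternates: [ʃ] ~ [s].
Compare 'grass', with invariant [ʃ] in [lɛvaʃɛ] and [lɛvaʃɔ]: an analysis with underlying /ʃ/ and a rule producing [s] before the DAT suffix would wrongly predict alternation here too.
The underlying segment must be /s/; /s/ becomes palato-alveolar [ʃ] before a front vowel, yielding [ʃ] there.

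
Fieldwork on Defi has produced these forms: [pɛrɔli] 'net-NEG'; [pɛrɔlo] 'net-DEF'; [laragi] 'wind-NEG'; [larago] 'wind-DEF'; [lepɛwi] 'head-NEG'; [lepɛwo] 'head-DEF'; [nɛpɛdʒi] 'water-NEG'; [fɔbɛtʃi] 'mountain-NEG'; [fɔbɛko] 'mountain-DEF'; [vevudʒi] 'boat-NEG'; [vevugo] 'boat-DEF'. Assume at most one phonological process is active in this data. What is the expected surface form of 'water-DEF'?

In [vevudʒi] and [vevugo] the final segment of 'boat' alternates: [dʒ] ~ [g].
The stem 'wind' ([laragi], [larago]) shows [g] unchanged in both environments, so [g] cannot be basic with [dʒ] derived before the NEG suffix.
The underlying segment must be /dʒ/; palato-alveolar /tʃ/ and /dʒ/ become [k] and [g] when no front vowel follows, yielding [g] there.
The one attested form of 'water', [nɛpɛdʒi], shows underlying /nɛpɛdʒ/. Applying the same rule when no front vowel follows gives [nɛpɛgo].

[nɛpɛgo]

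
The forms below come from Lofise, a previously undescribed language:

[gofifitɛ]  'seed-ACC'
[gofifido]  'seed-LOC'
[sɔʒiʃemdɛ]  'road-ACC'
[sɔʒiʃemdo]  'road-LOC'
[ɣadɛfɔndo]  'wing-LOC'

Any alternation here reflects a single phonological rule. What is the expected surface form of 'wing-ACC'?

The ACC suffix surfaces as [-dɛ] and [-tɛ], depending on the final segment of the stem.
The LOC suffix, which begins with [d], is invariant after every stem; so [d] is not altered by any rule here.
The ACC suffix is therefore /-tɛ/ underlyingly, with post-nasal voicing: voiceless stops become voiced after a nasal.
After 'wing', which ends in a nasal, the suffix surfaces as [-dɛ], giving [ɣadɛfɔndɛ].

[ɣadɛfɔndɛ]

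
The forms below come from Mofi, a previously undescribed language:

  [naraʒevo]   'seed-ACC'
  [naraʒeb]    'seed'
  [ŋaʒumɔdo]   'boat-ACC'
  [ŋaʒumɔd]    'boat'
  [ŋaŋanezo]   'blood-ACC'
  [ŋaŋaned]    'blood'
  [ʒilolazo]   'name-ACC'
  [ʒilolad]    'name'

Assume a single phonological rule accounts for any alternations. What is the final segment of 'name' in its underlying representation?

The root 'name' surfaces as [ʒilolazo] and [ʒilolad], with a stem-final [z] ~ [d] alternation.
The stem 'boat' ([ŋaʒumɔdo], [ŋaʒumɔd]) shows [d] unchanged in both environments, so [d] cannot be basic with [z] derived before the ACC suffix.
The alternation reflects word-final hardening: voiced fricatives become stops word-finally. /z/ is underlying.

/z/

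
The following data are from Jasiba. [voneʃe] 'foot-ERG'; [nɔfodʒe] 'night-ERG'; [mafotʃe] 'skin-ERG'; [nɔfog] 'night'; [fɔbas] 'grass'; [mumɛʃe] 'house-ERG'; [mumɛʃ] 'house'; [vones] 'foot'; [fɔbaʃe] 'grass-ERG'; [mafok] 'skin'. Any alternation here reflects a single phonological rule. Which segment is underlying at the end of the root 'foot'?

'foot' shows [s] ~ [ʃ] at the end of the stem ([vones] vs [voneʃe]).
The stem 'house' ([mumɛʃ], [mumɛʃe]) shows [ʃ] unchanged in both environments, so [ʃ] cannot be basic with [s] derived in isolation.
So /s/ is underlying, and a rule of palatalization before a front vowel — /k/, /g/ and /s/ become palato-alveolar [tʃ], [dʒ] and [ʃ] before a front vowel — gives [ʃ].

/s/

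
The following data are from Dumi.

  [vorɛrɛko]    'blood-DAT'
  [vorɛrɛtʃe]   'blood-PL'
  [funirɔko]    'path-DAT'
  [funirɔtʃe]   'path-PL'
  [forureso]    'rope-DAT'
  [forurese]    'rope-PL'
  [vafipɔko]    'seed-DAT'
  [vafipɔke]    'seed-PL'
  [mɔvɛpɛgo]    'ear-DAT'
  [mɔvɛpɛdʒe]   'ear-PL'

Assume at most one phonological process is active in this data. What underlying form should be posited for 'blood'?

/vorɛrɛtʃ/

The stem for 'blood' ends in [k] in [vorɛrɛko] but [tʃ] in [vorɛrɛtʃe].
The stem 'seed' ([vafipɔko], [vafipɔke]) shows [k] unchanged in both environments, so [k] cannot be basic with [tʃ] derived before the PL suffix.
The underlying segment must be /tʃ/; palato-alveolar /tʃ/ and /dʒ/ become [k] and [g] when no front vowel follows, yielding [k] there.
Hence 'blood' is /vorɛrɛtʃ/ underlyingly.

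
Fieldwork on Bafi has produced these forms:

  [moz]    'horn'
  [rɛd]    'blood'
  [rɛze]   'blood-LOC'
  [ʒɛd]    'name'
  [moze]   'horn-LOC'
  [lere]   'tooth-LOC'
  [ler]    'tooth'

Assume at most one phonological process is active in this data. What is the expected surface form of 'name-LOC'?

[ʒɛze]

The stem for 'blood' ends in [d] in [rɛd] but [z] in [rɛze].
If /z/ were underlying and a rule turned it into [d] in isolation, 'horn' would also alternate; but it has [z] in both [moz] and [moze].
Therefore /d/ is basic and [z] is derived by intervocalic spirantization (voiced stops become fricatives between vowels).
From [ʒɛd] the stem 'name' is /ʒɛd/; between vowels this yields [ʒɛze].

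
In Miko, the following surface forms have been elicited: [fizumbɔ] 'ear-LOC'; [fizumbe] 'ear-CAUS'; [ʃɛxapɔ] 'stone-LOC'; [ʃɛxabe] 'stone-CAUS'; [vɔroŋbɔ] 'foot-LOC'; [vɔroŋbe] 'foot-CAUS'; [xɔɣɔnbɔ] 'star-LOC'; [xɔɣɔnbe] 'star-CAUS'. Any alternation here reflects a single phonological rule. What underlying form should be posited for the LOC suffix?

The LOC suffix surfaces as [-bɔ] and [-pɔ], depending on the final segment of the stem.
By contrast the CAUS suffix keeps its initial [b] throughout — that segment must be underlying.
The LOC suffix is therefore /-pɔ/ underlyingly, with post-nasal voicing: voiceless stops become voiced after a nasal.

/-pɔ/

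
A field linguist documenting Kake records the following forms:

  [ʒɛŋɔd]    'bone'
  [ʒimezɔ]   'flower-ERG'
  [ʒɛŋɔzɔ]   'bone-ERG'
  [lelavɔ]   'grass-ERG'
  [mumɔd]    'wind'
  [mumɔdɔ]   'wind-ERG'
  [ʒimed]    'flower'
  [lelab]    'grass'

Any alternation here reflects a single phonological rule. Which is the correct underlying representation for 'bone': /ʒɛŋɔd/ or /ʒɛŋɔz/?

The root 'bone' surfaces as [ʒɛŋɔzɔ] and [ʒɛŋɔd], with a stem-final [z] ~ [d] alternation.
But 'wind' keeps [d] in both environments ([mumɔdɔ], [mumɔd]), so there is no rule changing /d/ to [z] before the ERG suffix.
Therefore /z/ is basic and [d] is derived by word-final hardening (voiced fricatives become stops word-finally).

/ʒɛŋɔz/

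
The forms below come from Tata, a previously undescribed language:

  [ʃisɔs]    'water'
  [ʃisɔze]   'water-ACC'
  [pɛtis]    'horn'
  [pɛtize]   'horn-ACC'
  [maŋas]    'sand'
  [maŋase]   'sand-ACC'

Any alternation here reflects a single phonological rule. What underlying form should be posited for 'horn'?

In [pɛtis] and [pɛtize] the final segment of 'horn' alternates: [s] ~ [z].
The stem 'sand' ([maŋas], [maŋase]) shows [s] unchanged in both environments, so [s] cannot be basic with [z] derived before the ACC suffix.
So /z/ is underlying, and a rule of word-final obstruent devoicing — voiced obstruents become voiceless word-finally — gives [s].

/pɛtiz/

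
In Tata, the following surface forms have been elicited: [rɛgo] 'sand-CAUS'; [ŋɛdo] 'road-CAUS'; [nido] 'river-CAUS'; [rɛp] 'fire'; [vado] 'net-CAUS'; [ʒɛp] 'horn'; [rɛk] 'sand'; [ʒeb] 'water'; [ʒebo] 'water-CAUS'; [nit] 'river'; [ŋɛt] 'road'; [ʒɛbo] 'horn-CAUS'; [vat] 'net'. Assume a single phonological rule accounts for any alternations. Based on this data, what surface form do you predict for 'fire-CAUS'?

The stem for 'horn' ends in [b] in [ʒɛbo] but [p] in [ʒɛp].
Compare 'water', with invariant [b] in [ʒebo] and [ʒeb]: an analysis with underlying /b/ and a rule producing [p] in isolation would wrongly predict alternation here too.
So /p/ is underlying, and a rule of intervocalic voicing — voiceless stops become voiced between vowels — gives [b].
The one attested form of 'fire', [rɛp], shows underlying /rɛp/. Applying the same rule between vowels gives [rɛbo].

[rɛbo]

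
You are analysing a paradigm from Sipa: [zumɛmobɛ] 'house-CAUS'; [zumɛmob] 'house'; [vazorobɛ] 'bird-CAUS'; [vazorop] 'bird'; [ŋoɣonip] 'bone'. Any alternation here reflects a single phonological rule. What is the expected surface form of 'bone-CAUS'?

In [vazorobɛ] and [vazorop] the final segment of 'bird' alternates: [b] ~ [p].
But 'house' keeps [b] in both environments ([zumɛmobɛ], [zumɛmob]), so there is no rule changing /b/ to [p] in isolation.
So /p/ is underlying, and a rule of intervocalic voicing — voiceless stops become voiced between vowels — gives [b].
The one attested form of 'bone', [ŋoɣonip], shows underlying /ŋoɣonip/. Applying the same rule between vowels gives [ŋoɣonibɛ].

[ŋoɣonibɛ]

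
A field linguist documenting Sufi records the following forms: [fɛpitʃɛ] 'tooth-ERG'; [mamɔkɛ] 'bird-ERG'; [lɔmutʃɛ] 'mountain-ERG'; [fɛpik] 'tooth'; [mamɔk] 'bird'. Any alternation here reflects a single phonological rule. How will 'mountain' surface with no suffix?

'tooth' shows [k] ~ [tʃ] at the end of the stem ([fɛpik] vs [fɛpitʃɛ]).
But 'bird' keeps [k] in both environments ([mamɔk], [mamɔkɛ]), so there is no rule changing /k/ to [tʃ] before the ERG suffix.
The underlying segment must be /tʃ/; palato-alveolar /tʃ/ becomes [k] when no front vowel follows, yielding [k] there.
From [lɔmutʃɛ] the stem 'mountain' is /lɔmutʃ/; when no front vowel follows this yields [lɔmuk].

[lɔmuk]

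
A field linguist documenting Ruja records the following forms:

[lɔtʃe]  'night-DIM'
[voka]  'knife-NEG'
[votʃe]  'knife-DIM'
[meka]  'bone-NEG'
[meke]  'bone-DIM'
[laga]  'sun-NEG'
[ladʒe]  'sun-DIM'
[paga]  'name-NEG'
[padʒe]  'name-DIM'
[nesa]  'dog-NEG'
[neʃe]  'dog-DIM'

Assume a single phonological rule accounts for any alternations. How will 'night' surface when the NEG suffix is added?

The stem for 'knife' ends in [k] in [voka] but [tʃ] in [votʃe].
If /k/ were underlying and a rule turned it into [tʃ] before the DIM suffix, 'bone' would also alternate; but it has [k] in both [meka] and [meke].
The alternation reflects depalatalization: palato-alveolar /tʃ/, /dʒ/ and /ʃ/ become [k], [g] and [s] when no front vowel follows. /tʃ/ is underlying.
From [lɔtʃe] the stem 'night' is /lɔtʃ/; when no front vowel follows this yields [lɔka].

[lɔka]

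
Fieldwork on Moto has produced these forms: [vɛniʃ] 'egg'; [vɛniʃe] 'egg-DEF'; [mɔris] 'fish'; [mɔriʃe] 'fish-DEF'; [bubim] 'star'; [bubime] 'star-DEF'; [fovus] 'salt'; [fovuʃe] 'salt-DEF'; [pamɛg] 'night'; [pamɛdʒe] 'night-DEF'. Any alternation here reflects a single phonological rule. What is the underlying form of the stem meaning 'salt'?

The stem for 'salt' ends in [s] in [fovus] but [ʃ] in [fovuʃe].
But 'egg' keeps [ʃ] in both environments ([vɛniʃ], [vɛniʃe]), so there is no rule changing /ʃ/ to [s] in isolation.
So /s/ is underlying, and a rule of palatalization before a front vowel — /g/ and /s/ become palato-alveolar [dʒ] and [ʃ] before a front vowel — gives [ʃ].
Hence 'salt' is /fovus/ underlyingly.

/fovus/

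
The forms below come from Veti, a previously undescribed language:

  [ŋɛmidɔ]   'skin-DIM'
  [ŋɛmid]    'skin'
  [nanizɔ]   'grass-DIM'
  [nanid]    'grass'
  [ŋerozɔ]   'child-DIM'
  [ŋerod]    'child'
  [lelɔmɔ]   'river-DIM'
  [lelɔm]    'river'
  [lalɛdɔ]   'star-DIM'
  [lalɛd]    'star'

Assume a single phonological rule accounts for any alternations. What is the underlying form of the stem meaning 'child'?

The root 'child' surfaces as [ŋerozɔ] and [ŋerod], with a stem-final [z] ~ [d] alternation.
If /d/ were underlying and a rule turned it into [z] before the DIM suffix, 'star' would also alternate; but it has [d] in both [lalɛdɔ] and [lalɛd].
So /z/ is underlying, and a rule of word-final hardening — voiced fricatives become stops word-finally — gives [d].

/ŋeroz/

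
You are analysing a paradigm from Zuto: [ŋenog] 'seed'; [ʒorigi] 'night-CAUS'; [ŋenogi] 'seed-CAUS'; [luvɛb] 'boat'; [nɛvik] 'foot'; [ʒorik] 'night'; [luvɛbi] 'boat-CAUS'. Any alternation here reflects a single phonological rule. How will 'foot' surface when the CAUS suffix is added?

[nɛvigi]

The root 'night' surfaces as [ʒorigi] and [ʒorik], with a stem-final [g] ~ [k] alternation.
But 'seed' keeps [g] in both environments ([ŋenogi], [ŋenog]), so there is no rule changing /g/ to [k] in isolation.
The alternation reflects intervocalic voicing: voiceless stops become voiced between vowels. /k/ is underlying.
From [nɛvik] the stem 'foot' is /nɛvik/; between vowels this yields [nɛvigi].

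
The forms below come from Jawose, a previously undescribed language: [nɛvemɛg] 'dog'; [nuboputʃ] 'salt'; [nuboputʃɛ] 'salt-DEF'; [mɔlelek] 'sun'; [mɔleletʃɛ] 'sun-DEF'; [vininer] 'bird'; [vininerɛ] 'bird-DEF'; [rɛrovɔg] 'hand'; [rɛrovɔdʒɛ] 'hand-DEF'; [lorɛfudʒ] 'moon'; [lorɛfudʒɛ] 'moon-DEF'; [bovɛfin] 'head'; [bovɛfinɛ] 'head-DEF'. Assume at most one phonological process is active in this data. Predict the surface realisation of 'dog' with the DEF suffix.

The stem for 'hand' ends in [g] in [rɛrovɔg] but [dʒ] in [rɛrovɔdʒɛ].
If /dʒ/ were underlying and a rule turned it into [g] in isolation, 'moon' would also alternate; but it has [dʒ] in both [lorɛfudʒ] and [lorɛfudʒɛ].
The underlying segment must be /g/; /k/ and /g/ become palato-alveolar [tʃ] and [dʒ] before a front vowel, yielding [dʒ] there.
The one attested form of 'dog', [nɛvemɛg], shows underlying /nɛvemɛg/. Applying the same rule before a front vowel gives [nɛvemɛdʒɛ].

[nɛvemɛdʒɛ]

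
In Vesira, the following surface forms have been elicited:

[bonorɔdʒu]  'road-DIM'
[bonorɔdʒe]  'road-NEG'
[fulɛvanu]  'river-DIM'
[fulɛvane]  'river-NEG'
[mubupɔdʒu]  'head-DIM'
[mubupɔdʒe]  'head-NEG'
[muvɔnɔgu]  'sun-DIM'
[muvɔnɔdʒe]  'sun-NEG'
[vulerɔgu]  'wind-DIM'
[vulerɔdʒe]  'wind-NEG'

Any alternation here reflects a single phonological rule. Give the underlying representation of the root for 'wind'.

/vulerɔg/

In [vulerɔgu] and [vulerɔdʒe] the final segment of 'wind' alternates: [g] ~ [dʒ].
If /dʒ/ were underlying and a rule turned it into [g] before the DIM suffix, 'road' would also alternate; but it has [dʒ] in both [bonorɔdʒu] and [bonorɔdʒe].
The alternation reflects palatalization before a front vowel: /g/ becomes palato-alveolar [dʒ] before a front vowel. /g/ is underlying.
So 'wind' = /vulerɔg/.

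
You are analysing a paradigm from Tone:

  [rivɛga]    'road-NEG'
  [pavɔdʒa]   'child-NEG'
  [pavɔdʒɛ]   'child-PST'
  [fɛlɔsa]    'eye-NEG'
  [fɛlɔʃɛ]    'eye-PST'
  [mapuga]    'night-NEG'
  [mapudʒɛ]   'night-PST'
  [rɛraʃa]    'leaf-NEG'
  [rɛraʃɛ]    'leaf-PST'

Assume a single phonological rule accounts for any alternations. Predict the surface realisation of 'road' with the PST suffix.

In [mapuga] and [mapudʒɛ] the final segment of 'night' alternates: [g] ~ [dʒ].
Compare 'child', with invariant [dʒ] in [pavɔdʒa] and [pavɔdʒɛ]: an analysis with underlying /dʒ/ and a rule producing [g] before the NEG suffix would wrongly predict alternation here too.
Therefore /g/ is basic and [dʒ] is derived by palatalization before a front vowel (/g/ and /s/ become palato-alveolar [dʒ] and [ʃ] before a front vowel).
The one attested form of 'road', [rivɛga], shows underlying /rivɛg/. Applying the same rule before a front vowel gives [rivɛdʒɛ].

[rivɛdʒɛ]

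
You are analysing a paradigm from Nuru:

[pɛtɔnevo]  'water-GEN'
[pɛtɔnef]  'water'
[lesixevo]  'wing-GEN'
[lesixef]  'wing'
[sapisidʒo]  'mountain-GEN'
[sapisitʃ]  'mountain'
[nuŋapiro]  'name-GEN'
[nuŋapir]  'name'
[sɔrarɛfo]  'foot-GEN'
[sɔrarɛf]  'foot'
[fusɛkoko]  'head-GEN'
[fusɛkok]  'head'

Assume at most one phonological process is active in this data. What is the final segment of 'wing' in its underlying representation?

'wing' shows [v] ~ [f] at the end of the stem ([lesixevo] vs [lesixef]).
The stem 'foot' ([sɔrarɛfo], [sɔrarɛf]) shows [f] unchanged in both environments, so [f] cannot be basic with [v] derived before the GEN suffix.
Therefore /v/ is basic and [f] is derived by word-final obstruent devoicing (voiced obstruents become voiceless word-finally).

/v/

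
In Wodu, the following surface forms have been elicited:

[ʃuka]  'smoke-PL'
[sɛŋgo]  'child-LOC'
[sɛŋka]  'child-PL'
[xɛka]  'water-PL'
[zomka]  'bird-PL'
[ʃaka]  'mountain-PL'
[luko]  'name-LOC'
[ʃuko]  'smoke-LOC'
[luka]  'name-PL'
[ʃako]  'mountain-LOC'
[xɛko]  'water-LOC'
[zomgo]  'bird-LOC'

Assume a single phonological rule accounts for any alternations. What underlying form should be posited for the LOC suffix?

/-go/

The LOC suffix surfaces as [-go] and [-ko], depending on the final segment of the stem.
By contrast the PL suffix keeps its initial [k] throughout — that segment must be underlying.
The LOC suffix is therefore /-go/ underlyingly, with post-vocalic devoicing: voiced stops become voiceless after a vowel.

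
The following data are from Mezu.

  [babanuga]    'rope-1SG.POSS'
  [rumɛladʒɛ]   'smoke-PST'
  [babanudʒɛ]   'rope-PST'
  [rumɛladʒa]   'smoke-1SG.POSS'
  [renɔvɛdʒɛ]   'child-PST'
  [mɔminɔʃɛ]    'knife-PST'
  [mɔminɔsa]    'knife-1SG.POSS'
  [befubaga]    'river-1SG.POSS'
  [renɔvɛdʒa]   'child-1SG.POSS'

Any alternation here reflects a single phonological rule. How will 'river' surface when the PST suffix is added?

The root 'rope' surfaces as [babanudʒɛ] and [babanuga], with a stem-final [dʒ] ~ [g] alternation.
If /dʒ/ were underlying and a rule turned it into [g] before the 1SG.POSS suffix, 'child' would also alternate; but it has [dʒ] in both [renɔvɛdʒɛ] and [renɔvɛdʒa].
The underlying segment must be /g/; /g/ and /s/ become palato-alveolar [dʒ] and [ʃ] before a front vowel, yielding [dʒ] there.
The one attested form of 'river', [befubaga], shows underlying /befubag/. Applying the same rule before a front vowel gives [befubadʒɛ].

[befubadʒɛ]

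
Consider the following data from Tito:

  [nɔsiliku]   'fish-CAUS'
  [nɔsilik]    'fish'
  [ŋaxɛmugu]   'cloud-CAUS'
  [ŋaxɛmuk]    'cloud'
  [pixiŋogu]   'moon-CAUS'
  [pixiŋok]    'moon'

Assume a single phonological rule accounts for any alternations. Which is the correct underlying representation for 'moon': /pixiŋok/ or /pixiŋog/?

In [pixiŋogu] and [pixiŋok] the final segment of 'moon' alternates: [g] ~ [k].
Compare 'fish', with invariant [k] in [nɔsiliku] and [nɔsilik]: an analysis with underlying /k/ and a rule producing [g] before the CAUS suffix would wrongly predict alternation here too.
So /g/ is underlying, and a rule of word-final obstruent devoicing — voiced obstruents become voiceless word-finally — gives [k].

/pixiŋog/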